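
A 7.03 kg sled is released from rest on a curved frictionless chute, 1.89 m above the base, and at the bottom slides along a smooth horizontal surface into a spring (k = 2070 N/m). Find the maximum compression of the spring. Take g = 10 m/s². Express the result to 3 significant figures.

At max compression the sled is momentarily at rest: mgh = ½kx²
x = √(2mgh/k) = √(2 × 7.03 × 10 × 1.89 / 2070) = 0.3583 m

x = 0.358 m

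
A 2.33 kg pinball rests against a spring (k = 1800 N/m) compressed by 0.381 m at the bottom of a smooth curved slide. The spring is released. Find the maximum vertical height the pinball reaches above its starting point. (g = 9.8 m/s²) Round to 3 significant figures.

At maximum height the pinball is at rest, so ½kx² = mgh
h = kx²/(2mg) = (1800)(0.381)²/(2 × 2.33 × 9.8) = 5.722 m

h = 5.72 m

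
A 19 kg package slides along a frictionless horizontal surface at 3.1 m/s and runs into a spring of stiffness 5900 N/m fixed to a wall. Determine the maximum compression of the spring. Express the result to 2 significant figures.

All KE is stored as spring PE at maximum compression: ½mv² = ½kx²
x = v√(m/k) = 3.1 × √(19/5900) = 0.1759 m

x = 0.18 m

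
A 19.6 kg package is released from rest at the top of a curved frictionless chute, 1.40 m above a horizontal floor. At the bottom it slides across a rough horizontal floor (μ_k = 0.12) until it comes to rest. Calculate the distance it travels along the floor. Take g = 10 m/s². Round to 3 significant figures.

Applying the work–energy principle:
At rest all PE has been dissipated by friction: mgh = μ_k m g d
d = h/μ_k = 1.40/0.12 = 11.67 m

d = 11.7 m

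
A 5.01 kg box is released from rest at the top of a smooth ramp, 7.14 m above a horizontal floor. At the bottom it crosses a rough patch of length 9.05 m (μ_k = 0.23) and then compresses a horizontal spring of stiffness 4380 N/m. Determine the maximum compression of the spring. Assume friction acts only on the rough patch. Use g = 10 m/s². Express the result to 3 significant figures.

Initial energy: E₁ = mgh = (5.01)(10)(7.14) = 357.71 J
Friction removes W_f = μ_k mg d = (0.23)(5.01)(10)(9.05) = 104.3 J
Energy reaching the spring: E = 357.71 − 104.3 = 253.43 J
At max compression ½kx² = E ⇒ x = √(2E/k) = √(2 × 253.43/4380) = 0.3402 m

x = 0.340 m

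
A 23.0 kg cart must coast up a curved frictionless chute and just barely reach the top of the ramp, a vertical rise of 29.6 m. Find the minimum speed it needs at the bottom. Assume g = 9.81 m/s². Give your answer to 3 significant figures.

v = 24.1 m/s

At the top it is momentarily at rest, so all KE converts to PE: ½mv² = mgh
v = √(2gh) = √(2 × 9.81 × 29.6) = 24.10 m/s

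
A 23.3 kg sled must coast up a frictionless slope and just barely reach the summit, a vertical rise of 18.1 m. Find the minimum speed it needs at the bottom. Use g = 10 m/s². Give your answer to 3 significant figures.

v = 19.0 m/s

At the top it is momentarily at rest, so all KE converts to PE: ½mv² = mgh
v = √(2gh) = √(2 × 10 × 18.1) = 19.03 m/s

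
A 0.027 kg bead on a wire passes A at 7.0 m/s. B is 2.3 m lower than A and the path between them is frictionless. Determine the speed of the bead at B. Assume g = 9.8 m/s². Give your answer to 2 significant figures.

v = 9.7 m/s

Energy conservation between the two points: ½mv₀² + mgh = ½mv²
v² = v₀² + 2gh = (7.0)² + 2(9.8)(2.3) = 94.080
v = √94.080 = 9.699 m/s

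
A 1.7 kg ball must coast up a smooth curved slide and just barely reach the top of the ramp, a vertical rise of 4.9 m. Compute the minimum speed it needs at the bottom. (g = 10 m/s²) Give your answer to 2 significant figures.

At the top it is momentarily at rest, so all KE converts to PE: ½mv² = mgh
v = √(2gh) = √(2 × 10 × 4.9) = 9.899 m/s

v = 9.9 m/s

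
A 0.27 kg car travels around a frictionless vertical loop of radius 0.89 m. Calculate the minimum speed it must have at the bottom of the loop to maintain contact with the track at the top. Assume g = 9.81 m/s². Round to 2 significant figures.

At the top: mg = mv_top²/r ⇒ v_top² = gr = 8.731 m²/s²
Energy from bottom to top (height 2r): ½mv_bot² = ½mv_top² + mg(2r)
v_bot² = gr + 4gr = 5gr = 43.65
v_bot = √(5gr) = 6.607 m/s

v = 6.6 m/s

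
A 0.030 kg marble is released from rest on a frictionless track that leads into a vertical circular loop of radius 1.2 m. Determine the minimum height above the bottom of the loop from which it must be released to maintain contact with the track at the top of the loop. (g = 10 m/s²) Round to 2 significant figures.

At the top, for minimum speed gravity alone supplies the centripetal force: mg = mv_top²/r ⇒ v_top² = gr = 12.00 m²/s²
Energy conservation from release height h to the top (height 2r): mgh = ½mv_top² + mg(2r)
h = v_top²/(2g) + 2r = r/2 + 2r = 5r/2 = 3.000 m

h = 3.0 m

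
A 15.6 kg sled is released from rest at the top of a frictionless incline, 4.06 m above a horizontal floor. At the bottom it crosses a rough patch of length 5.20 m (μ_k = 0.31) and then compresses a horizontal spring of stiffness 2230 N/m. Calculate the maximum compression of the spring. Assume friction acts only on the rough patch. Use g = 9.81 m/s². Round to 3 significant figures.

x = 0.580 m

Initial energy: E₁ = mgh = (15.6)(9.81)(4.06) = 621.33 J
Friction removes W_f = μ_k mg d = (0.31)(15.6)(9.81)(5.20) = 246.7 J
Energy reaching the spring: E = 621.33 − 246.7 = 374.63 J
At max compression ½kx² = E ⇒ x = √(2E/k) = √(2 × 374.63/2230) = 0.5796 m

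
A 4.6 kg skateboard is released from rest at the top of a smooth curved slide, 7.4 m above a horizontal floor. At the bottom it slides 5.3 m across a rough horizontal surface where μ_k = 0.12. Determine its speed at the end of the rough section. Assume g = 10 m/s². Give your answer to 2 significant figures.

v = 12 m/s

Applying the work–energy principle:
mgh = ½mv² + μ_k m g d
W_f = μ_k mg d = (0.12)(4.6)(10)(5.3) = 29.26 J
½mv² = mgh − W_f = 340.40 − 29.26 = 311.14 J
v = √(2 × 311.14/4.6) = 11.63 m/s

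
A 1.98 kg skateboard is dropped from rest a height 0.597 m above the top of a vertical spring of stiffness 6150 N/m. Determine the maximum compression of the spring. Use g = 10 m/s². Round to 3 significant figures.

x = 0.0653 m

Measuring PE from the top of the relaxed spring, at max compression the skateboard has dropped H + x with zero KE, so:
mg(H + x) = ½kx²
½(6150)x² − (1.98)(10)x − (1.98)(10)(0.597) = 0
3075x² − 19.80x − 11.82 = 0
x = [19.80 + √(392.0 + 145393)]/(2 × 3075) = 0.06530 m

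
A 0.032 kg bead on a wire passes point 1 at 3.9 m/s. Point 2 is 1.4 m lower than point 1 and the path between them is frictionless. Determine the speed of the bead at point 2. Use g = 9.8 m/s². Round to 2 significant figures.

By conservation of mechanical energy, ½mv₀² + mgh = ½mv²
v² = v₀² + 2gh = (3.9)² + 2(9.8)(1.4) = 42.650
v = √42.650 = 6.531 m/s

v = 6.5 m/s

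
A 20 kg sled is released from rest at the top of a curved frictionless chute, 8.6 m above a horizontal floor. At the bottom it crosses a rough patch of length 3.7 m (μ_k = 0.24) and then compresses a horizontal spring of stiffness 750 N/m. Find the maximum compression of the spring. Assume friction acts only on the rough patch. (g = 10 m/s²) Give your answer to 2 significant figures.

Initial energy: E₁ = mgh = (20)(10)(8.6) = 1720.0 J
Friction removes W_f = μ_k mg d = (0.24)(20)(10)(3.7) = 177.6 J
Energy reaching the spring: E = 1720.0 − 177.6 = 1542.4 J
At max compression ½kx² = E ⇒ x = √(2E/k) = √(2 × 1542.4/750) = 2.028 m

x = 2.0 m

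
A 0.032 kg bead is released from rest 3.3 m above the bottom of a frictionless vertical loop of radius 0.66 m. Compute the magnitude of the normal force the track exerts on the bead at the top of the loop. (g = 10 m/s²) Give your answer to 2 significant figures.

N = 1.6 N

Energy from release to top (height 2r): mgh = ½mv_top² + mg(2r)
v_top² = 2g(h − 2r) = 2(10)(3.3 − 1.320) = 39.600 m²/s²
At the top, both N and weight point toward the centre: N + mg = mv_top²/r
N = m(v_top²/r − g) = 0.032(39.600/0.66 − 10) = 1.600 N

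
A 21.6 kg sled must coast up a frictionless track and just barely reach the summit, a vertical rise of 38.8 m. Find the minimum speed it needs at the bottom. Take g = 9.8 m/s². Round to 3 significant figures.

v = 27.6 m/s

At the top it is momentarily at rest, so all KE converts to PE: ½mv² = mgh
v = √(2gh) = √(2 × 9.8 × 38.8) = 27.58 m/s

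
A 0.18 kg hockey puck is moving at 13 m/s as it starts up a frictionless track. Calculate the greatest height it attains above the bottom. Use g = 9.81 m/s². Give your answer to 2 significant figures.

By energy conservation, ½mv² = mgh
h = v²/(2g) = 13²/(2 × 9.81) = 8.614 m

h = 8.6 m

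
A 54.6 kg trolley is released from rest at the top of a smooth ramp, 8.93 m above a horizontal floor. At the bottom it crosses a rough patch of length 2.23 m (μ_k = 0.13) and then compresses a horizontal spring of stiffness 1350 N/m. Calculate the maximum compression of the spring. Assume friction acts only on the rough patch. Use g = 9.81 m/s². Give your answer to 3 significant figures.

Initial energy: E₁ = mgh = (54.6)(9.81)(8.93) = 4783.1 J
Friction removes W_f = μ_k mg d = (0.13)(54.6)(9.81)(2.23) = 155.3 J
Energy reaching the spring: E = 4783.1 − 155.3 = 4627.9 J
At max compression ½kx² = E ⇒ x = √(2E/k) = √(2 × 4627.9/1350) = 2.618 m

x = 2.62 m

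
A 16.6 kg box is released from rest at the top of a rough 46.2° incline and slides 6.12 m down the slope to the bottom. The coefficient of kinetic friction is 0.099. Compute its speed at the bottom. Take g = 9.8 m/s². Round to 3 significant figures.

v = 8.85 m/s

Taking the bottom as reference, mgh = ½mv² + μ_k N L with h = L sinθ, N = mg cosθ:
mgh = mgL sinθ = (16.6)(9.8)(6.12)sin46.2° = 718.59 J
W_f = μ_k mg cosθ · L = (0.099)(16.6)(9.8)cos46.2°·6.12 = 68.22 J
½mv² = 718.59 − 68.22 = 650.36 J
v = √(2 × 650.36/16.6) = 8.852 m/s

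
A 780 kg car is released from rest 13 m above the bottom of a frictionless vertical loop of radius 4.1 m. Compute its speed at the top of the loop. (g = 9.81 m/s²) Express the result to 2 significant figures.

v = 9.7 m/s

Energy conservation: mgh = ½mv_top² + mg(2r)
v_top² = 2g(h − 2r) = 2(9.81)(13 − 8.200) = 94.18
v_top = 9.704 m/s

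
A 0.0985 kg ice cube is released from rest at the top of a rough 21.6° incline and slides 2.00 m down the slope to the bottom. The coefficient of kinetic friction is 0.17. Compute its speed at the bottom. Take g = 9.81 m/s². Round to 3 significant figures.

v = 2.87 m/s

Taking the bottom as reference, mgh = ½mv² + μ_k N L with h = L sinθ, N = mg cosθ:
mgh = mgL sinθ = (0.0985)(9.81)(2.00)sin21.6° = 0.71143 J
W_f = μ_k mg cosθ · L = (0.17)(0.0985)(9.81)cos21.6°·2.00 = 0.3055 J
½mv² = 0.71143 − 0.3055 = 0.40596 J
v = √(2 × 0.40596/0.0985) = 2.871 m/s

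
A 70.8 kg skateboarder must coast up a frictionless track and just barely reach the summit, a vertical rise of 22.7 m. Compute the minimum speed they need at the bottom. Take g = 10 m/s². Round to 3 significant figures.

At the top they are momentarily at rest, so all KE converts to PE: ½mv² = mgh
v = √(2gh) = √(2 × 10 × 22.7) = 21.31 m/s

v = 21.3 m/s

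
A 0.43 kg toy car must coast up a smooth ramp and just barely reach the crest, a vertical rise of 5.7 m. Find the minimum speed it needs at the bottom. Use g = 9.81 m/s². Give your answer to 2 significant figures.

v = 11 m/s

At the top it is momentarily at rest, so all KE converts to PE: ½mv² = mgh
v = √(2gh) = √(2 × 9.81 × 5.7) = 10.58 m/s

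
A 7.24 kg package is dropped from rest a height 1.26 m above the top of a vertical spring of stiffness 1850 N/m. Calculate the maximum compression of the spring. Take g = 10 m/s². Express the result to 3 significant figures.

x = 0.356 m

Take the reference level at the top of the uncompressed spring. At max compression the package has fallen H + x and is momentarily at rest:
mg(H + x) = ½kx²
½(1850)x² − (7.24)(10)x − (7.24)(10)(1.26) = 0
925.0x² − 72.40x − 91.22 = 0
x = [72.40 + √(5242 + 337529)]/(2 × 925.0) = 0.3556 m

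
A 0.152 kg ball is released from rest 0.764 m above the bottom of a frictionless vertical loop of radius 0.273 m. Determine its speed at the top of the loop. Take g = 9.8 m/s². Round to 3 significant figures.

v = 2.07 m/s

Energy conservation: mgh = ½mv_top² + mg(2r)
v_top² = 2g(h − 2r) = 2(9.8)(0.764 − 0.5460) = 4.273
v_top = 2.067 m/s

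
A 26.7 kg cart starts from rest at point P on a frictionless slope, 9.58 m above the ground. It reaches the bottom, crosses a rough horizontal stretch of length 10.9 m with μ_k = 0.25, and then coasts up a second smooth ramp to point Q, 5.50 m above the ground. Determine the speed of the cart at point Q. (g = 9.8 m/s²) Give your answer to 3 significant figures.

Energy at P: mgh₁ = (26.7)(9.8)(9.58) = 2506.7 J
Friction loss: W_f = μ_k mg d = 713.0 J
At Q: ½mv² + mgh₂ = mgh₁ − W_f
½mv² = 2506.7 − 713.0 − 1439.1 = 354.55 J
v = √(2 × 354.55/26.7) = 5.153 m/s

v = 5.15 m/s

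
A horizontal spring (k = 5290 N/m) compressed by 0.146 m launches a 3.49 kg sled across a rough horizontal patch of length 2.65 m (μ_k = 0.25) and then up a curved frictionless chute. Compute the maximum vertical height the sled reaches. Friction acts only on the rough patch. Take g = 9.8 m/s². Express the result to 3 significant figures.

Spring energy: E₀ = ½kx² = ½(5290)(0.146)² = 56.381 J
Friction: W_f = μ_k mg d = (0.25)(3.49)(9.8)(2.65) = 22.66 J
Energy at base of ramp: E = 56.381 − 22.66 = 33.722 J
At max height all remaining energy is PE: mgh = E ⇒ h = E/(mg) = 33.722/(3.49 × 9.8) = 0.9860 m

h = 0.986 m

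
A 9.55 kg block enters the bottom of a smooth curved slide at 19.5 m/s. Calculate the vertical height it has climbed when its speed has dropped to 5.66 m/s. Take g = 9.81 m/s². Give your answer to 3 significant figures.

Energy balance between the two points: ½mv₁² = ½mv₂² + mgh
h = (v₁² − v₂²)/(2g) = (19.5² − 5.66²)/(2 × 9.81) = 17.75 m

h = 17.7 m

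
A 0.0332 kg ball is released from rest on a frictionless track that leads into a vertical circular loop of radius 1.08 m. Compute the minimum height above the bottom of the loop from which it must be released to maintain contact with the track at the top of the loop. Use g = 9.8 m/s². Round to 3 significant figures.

At the top, for minimum speed gravity alone supplies the centripetal force: mg = mv_top²/r ⇒ v_top² = gr = 10.58 m²/s²
Energy conservation from release height h to the top (height 2r): mgh = ½mv_top² + mg(2r)
h = v_top²/(2g) + 2r = r/2 + 2r = 5r/2 = 2.700 m

h = 2.70 m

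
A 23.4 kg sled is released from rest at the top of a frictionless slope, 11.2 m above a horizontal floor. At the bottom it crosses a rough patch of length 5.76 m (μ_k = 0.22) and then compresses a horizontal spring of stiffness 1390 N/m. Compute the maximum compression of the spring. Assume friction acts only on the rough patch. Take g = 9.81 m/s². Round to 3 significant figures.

x = 1.81 m

Initial energy: E₁ = mgh = (23.4)(9.81)(11.2) = 2571.0 J
Friction removes W_f = μ_k mg d = (0.22)(23.4)(9.81)(5.76) = 290.9 J
Energy reaching the spring: E = 2571.0 − 290.9 = 2280.1 J
At max compression ½kx² = E ⇒ x = √(2E/k) = √(2 × 2280.1/1390) = 1.811 m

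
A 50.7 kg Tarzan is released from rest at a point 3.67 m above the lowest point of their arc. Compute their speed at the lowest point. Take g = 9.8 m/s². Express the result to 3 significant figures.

v = 8.48 m/s

By conservation of mechanical energy, mgh = ½mv²
v = √(2gh) = √(2 × 9.8 × 3.67) = √71.932 = 8.481 m/s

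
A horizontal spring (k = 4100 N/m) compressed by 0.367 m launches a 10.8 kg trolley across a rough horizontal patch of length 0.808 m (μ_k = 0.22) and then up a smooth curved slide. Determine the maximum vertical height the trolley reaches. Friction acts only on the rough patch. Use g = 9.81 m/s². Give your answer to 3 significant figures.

h = 2.43 m

Spring energy: E₀ = ½kx² = ½(4100)(0.367)² = 276.11 J
Friction: W_f = μ_k mg d = (0.22)(10.8)(9.81)(0.808) = 18.83 J
Energy at base of ramp: E = 276.11 − 18.83 = 257.28 J
At max height all remaining energy is PE: mgh = E ⇒ h = E/(mg) = 257.28/(10.8 × 9.81) = 2.428 m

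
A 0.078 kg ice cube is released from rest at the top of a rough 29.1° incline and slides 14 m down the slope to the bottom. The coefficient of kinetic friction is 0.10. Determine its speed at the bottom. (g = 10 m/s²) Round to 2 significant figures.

Work–energy: mg(L sinθ) − μ_k(mg cosθ)L = ½mv²
mgh = mgL sinθ = (0.078)(10)(14)sin29.1° = 5.3108 J
W_f = μ_k mg cosθ · L = (0.10)(0.078)(10)cos29.1°·14 = 0.9542 J
½mv² = 5.3108 − 0.9542 = 4.3566 J
v = √(2 × 4.3566/0.078) = 10.57 m/s

v = 11 m/s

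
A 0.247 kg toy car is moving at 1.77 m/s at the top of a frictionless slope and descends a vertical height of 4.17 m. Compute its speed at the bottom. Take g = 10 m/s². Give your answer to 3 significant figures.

v = 9.30 m/s

Energy conservation between the two points: ½mv₀² + mgh = ½mv²
v² = v₀² + 2gh = (1.77)² + 2(10)(4.17) = 86.533
v = √86.533 = 9.302 m/s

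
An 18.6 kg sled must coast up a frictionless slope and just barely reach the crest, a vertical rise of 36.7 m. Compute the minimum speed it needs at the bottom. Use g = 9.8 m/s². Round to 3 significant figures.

v = 26.8 m/s

At the top it is momentarily at rest, so all KE converts to PE: ½mv² = mgh
v = √(2gh) = √(2 × 9.8 × 36.7) = 26.82 m/s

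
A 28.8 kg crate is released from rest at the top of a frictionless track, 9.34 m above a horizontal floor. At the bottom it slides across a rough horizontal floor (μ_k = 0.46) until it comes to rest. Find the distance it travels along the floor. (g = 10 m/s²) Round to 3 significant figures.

d = 20.3 m

Applying the work–energy principle:
At rest all PE has been dissipated by friction: mgh = μ_k m g d
d = h/μ_k = 9.34/0.46 = 20.30 m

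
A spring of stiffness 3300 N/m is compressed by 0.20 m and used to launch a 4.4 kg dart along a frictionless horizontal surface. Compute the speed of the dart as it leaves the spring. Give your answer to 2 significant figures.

The dart leaves the spring when the spring is at natural length, so ½kx² = ½mv²
v = x√(k/m) = 0.20 × √(3300/4.4) = 5.477 m/s

v = 5.5 m/s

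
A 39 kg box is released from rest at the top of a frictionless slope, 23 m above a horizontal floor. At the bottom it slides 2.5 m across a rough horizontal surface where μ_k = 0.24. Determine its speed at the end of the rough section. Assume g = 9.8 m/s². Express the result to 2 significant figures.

Energy at the top = energy at the end + work done against friction:
mgh = ½mv² + μ_k m g d
W_f = μ_k mg d = (0.24)(39)(9.8)(2.5) = 229.3 J
½mv² = mgh − W_f = 8790.6 − 229.3 = 8561.3 J
v = √(2 × 8561.3/39) = 20.95 m/s

v = 21 m/s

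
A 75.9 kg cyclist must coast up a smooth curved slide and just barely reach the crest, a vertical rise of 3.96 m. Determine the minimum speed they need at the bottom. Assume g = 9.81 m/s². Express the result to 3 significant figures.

v = 8.81 m/s

At the top they are momentarily at rest, so all KE converts to PE: ½mv² = mgh
v = √(2gh) = √(2 × 9.81 × 3.96) = 8.814 m/s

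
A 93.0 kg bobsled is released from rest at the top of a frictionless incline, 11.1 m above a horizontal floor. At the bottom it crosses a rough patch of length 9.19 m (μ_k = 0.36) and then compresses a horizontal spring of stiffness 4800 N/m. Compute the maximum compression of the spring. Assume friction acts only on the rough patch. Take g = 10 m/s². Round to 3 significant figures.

x = 1.74 m

Initial energy: E₁ = mgh = (93.0)(10)(11.1) = 10323 J
Friction removes W_f = μ_k mg d = (0.36)(93.0)(10)(9.19) = 3077 J
Energy reaching the spring: E = 10323 − 3077 = 7246.2 J
At max compression ½kx² = E ⇒ x = √(2E/k) = √(2 × 7246.2/4800) = 1.738 m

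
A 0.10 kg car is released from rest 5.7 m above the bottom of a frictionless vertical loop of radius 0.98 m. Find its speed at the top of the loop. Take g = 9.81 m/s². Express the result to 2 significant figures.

Energy conservation: mgh = ½mv_top² + mg(2r)
v_top² = 2g(h − 2r) = 2(9.81)(5.7 − 1.960) = 73.38
v_top = 8.566 m/s

v = 8.6 m/s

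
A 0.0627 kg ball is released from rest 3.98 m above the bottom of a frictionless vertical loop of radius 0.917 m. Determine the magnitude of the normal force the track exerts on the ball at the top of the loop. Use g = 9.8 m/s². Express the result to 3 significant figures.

Energy from release to top (height 2r): mgh = ½mv_top² + mg(2r)
v_top² = 2g(h − 2r) = 2(9.8)(3.98 − 1.834) = 42.062 m²/s²
At the top, both N and weight point toward the centre: N + mg = mv_top²/r
N = m(v_top²/r − g) = 0.0627(42.062/0.917 − 9.8) = 2.262 N

N = 2.26 N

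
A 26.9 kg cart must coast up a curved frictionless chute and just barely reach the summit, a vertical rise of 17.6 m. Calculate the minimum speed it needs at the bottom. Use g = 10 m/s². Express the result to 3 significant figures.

v = 18.8 m/s

At the top it is momentarily at rest, so all KE converts to PE: ½mv² = mgh
v = √(2gh) = √(2 × 10 × 17.6) = 18.76 m/s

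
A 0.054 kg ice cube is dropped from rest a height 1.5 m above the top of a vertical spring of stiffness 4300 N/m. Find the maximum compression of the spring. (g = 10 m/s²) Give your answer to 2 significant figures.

x = 0.020 m

Measuring PE from the top of the relaxed spring, at max compression the cube has dropped H + x with zero KE, so:
mg(H + x) = ½kx²
½(4300)x² − (0.054)(10)x − (0.054)(10)(1.5) = 0
2150x² − 0.5400x − 0.8100 = 0
x = [0.5400 + √(0.2916 + 6966.0)]/(2 × 2150) = 0.01954 m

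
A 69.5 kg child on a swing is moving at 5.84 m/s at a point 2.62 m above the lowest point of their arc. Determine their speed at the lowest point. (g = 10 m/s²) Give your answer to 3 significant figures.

v = 9.30 m/s

Mechanical energy is conserved (no friction): ½mv₀² + mgh = ½mv²
The mass cancels from both sides.
v² = v₀² + 2gh = (5.84)² + 2(10)(2.62) = 86.506
v = √86.506 = 9.301 m/s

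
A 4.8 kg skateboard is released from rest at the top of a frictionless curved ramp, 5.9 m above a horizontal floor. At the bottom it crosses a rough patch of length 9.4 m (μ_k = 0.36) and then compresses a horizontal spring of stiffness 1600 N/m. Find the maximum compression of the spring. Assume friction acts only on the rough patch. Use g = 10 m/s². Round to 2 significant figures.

Initial energy: E₁ = mgh = (4.8)(10)(5.9) = 283.20 J
Friction removes W_f = μ_k mg d = (0.36)(4.8)(10)(9.4) = 162.4 J
Energy reaching the spring: E = 283.20 − 162.4 = 120.77 J
At max compression ½kx² = E ⇒ x = √(2E/k) = √(2 × 120.77/1600) = 0.3885 m

x = 0.39 m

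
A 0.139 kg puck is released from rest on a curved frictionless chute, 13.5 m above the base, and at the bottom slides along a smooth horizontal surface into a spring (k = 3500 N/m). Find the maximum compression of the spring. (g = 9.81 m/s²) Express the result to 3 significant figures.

x = 0.103 m

At max compression the puck is momentarily at rest: mgh = ½kx²
x = √(2mgh/k) = √(2 × 0.139 × 9.81 × 13.5 / 3500) = 0.1026 m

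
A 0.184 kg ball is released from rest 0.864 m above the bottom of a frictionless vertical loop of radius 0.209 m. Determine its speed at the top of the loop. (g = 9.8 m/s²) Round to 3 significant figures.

Energy conservation: mgh = ½mv_top² + mg(2r)
v_top² = 2g(h − 2r) = 2(9.8)(0.864 − 0.4180) = 8.742
v_top = 2.957 m/s

v = 2.96 m/s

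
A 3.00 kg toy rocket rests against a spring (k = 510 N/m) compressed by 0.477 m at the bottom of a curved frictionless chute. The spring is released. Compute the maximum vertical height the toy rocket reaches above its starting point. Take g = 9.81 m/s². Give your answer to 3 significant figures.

h = 1.97 m

All spring PE becomes gravitational PE at the highest point: ½kx² = mgh
h = kx²/(2mg) = (510)(0.477)²/(2 × 3.00 × 9.81) = 1.971 m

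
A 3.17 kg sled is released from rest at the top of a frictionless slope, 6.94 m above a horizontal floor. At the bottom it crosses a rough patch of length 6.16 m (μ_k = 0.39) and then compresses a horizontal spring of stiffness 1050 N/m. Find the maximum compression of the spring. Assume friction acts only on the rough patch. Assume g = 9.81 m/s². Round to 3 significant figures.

Initial energy: E₁ = mgh = (3.17)(9.81)(6.94) = 215.82 J
Friction removes W_f = μ_k mg d = (0.39)(3.17)(9.81)(6.16) = 74.71 J
Energy reaching the spring: E = 215.82 − 74.71 = 141.11 J
At max compression ½kx² = E ⇒ x = √(2E/k) = √(2 × 141.11/1050) = 0.5184 m

x = 0.518 m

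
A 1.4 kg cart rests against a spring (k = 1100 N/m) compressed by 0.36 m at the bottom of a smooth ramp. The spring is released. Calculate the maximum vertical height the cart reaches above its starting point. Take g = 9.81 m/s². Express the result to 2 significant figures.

h = 5.2 m

Energy conservation from release to the highest point: ½kx² = mgh
h = kx²/(2mg) = (1100)(0.36)²/(2 × 1.4 × 9.81) = 5.190 m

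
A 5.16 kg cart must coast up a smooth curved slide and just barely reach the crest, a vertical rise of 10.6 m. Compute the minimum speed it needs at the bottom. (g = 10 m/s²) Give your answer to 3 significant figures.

At the top it is momentarily at rest, so all KE converts to PE: ½mv² = mgh
v = √(2gh) = √(2 × 10 × 10.6) = 14.56 m/s

v = 14.6 m/s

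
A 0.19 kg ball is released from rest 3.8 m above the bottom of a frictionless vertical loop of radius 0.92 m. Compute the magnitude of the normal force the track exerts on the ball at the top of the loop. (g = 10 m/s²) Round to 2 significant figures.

Energy from release to top (height 2r): mgh = ½mv_top² + mg(2r)
v_top² = 2g(h − 2r) = 2(10)(3.8 − 1.840) = 39.200 m²/s²
At the top, both N and weight point toward the centre: N + mg = mv_top²/r
N = m(v_top²/r − g) = 0.19(39.200/0.92 − 10) = 6.196 N

N = 6.2 N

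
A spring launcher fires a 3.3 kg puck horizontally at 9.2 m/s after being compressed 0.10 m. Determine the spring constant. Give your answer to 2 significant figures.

Spring PE at full compression equals KE at release: ½kx² = ½mv²
k = mv²/x² = (3.3)(9.2)²/(0.10)² = 27931 N/m

k = 28000 N/m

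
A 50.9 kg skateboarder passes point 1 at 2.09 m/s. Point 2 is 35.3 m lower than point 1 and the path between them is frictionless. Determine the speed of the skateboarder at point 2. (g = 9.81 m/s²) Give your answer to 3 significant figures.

By conservation of mechanical energy, ½mv₀² + mgh = ½mv²
v² = v₀² + 2gh = (2.09)² + 2(9.81)(35.3) = 696.95
v = √696.95 = 26.40 m/s

v = 26.4 m/s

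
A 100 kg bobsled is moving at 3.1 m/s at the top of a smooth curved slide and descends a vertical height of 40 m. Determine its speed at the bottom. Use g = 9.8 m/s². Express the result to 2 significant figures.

By conservation of mechanical energy, ½mv₀² + mgh = ½mv²
The mass cancels from both sides.
v² = v₀² + 2gh = (3.1)² + 2(9.8)(40) = 793.61
v = √793.61 = 28.17 m/s

v = 28 m/s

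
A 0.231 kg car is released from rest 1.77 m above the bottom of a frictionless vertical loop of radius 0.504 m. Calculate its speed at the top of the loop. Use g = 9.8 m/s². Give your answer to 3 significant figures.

v = 3.86 m/s

Energy conservation: mgh = ½mv_top² + mg(2r)
v_top² = 2g(h − 2r) = 2(9.8)(1.77 − 1.008) = 14.94
v_top = 3.865 m/s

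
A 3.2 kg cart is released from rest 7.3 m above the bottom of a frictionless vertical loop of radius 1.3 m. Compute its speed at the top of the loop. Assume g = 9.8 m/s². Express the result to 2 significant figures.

Energy conservation: mgh = ½mv_top² + mg(2r)
v_top² = 2g(h − 2r) = 2(9.8)(7.3 − 2.600) = 92.12
v_top = 9.598 m/s

v = 9.6 m/s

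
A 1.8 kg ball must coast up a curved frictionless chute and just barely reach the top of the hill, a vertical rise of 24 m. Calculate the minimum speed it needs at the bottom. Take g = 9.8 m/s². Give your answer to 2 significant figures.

At the top it is momentarily at rest, so all KE converts to PE: ½mv² = mgh
v = √(2gh) = √(2 × 9.8 × 24) = 21.69 m/s

v = 22 m/s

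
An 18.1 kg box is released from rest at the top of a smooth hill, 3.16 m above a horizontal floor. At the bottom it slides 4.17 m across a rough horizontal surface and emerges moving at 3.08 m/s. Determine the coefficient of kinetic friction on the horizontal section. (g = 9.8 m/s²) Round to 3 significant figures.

μ_k = 0.642

Applying the work–energy principle:
mgh = ½mv² + μ_k m g d
mgh = 560.52 J; ½mv² = 85.852 J
W_f = 560.52 − 85.852 = 474.7 J
μ_k = W_f/(mg·d) = 474.7/(177.4 × 4.17) = 0.6417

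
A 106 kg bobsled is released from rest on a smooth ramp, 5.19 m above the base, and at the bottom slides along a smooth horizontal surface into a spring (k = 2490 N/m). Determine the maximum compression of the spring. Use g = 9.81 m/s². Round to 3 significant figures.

x = 2.08 m

At max compression the bobsled is momentarily at rest: mgh = ½kx²
x = √(2mgh/k) = √(2 × 106 × 9.81 × 5.19 / 2490) = 2.082 m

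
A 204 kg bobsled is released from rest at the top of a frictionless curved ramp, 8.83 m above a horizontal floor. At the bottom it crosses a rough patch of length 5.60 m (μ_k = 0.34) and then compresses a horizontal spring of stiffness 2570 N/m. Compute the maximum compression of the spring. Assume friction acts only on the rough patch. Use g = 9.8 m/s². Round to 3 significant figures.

Initial energy: E₁ = mgh = (204)(9.8)(8.83) = 17653 J
Friction removes W_f = μ_k mg d = (0.34)(204)(9.8)(5.60) = 3806 J
Energy reaching the spring: E = 17653 − 3806 = 13846 J
At max compression ½kx² = E ⇒ x = √(2E/k) = √(2 × 13846/2570) = 3.283 m

x = 3.28 m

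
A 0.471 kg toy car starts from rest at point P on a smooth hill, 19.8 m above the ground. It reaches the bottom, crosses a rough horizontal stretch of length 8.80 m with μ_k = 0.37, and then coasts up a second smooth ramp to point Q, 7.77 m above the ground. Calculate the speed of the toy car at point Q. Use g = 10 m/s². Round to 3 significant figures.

Energy at P: mgh₁ = (0.471)(10)(19.8) = 93.258 J
Friction loss: W_f = μ_k mg d = 15.34 J
At Q: ½mv² + mgh₂ = mgh₁ − W_f
½mv² = 93.258 − 15.34 − 36.597 = 41.326 J
v = √(2 × 41.326/0.471) = 13.25 m/s

v = 13.2 m/s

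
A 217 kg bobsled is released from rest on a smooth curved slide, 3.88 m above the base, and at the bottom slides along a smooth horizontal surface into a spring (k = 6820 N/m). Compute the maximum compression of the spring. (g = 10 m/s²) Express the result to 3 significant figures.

Gravitational PE at the top equals spring PE at max compression: mgh = ½kx²
x = √(2mgh/k) = √(2 × 217 × 10 × 3.88 / 6820) = 1.571 m

x = 1.57 m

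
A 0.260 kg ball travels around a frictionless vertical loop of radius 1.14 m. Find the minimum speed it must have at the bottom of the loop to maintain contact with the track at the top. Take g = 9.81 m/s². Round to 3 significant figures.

At the top: mg = mv_top²/r ⇒ v_top² = gr = 11.18 m²/s²
Energy from bottom to top (height 2r): ½mv_bot² = ½mv_top² + mg(2r)
v_bot² = gr + 4gr = 5gr = 55.92
v_bot = √(5gr) = 7.478 m/s

v = 7.48 m/s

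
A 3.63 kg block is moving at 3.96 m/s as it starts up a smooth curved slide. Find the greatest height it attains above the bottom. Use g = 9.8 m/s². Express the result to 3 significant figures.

By energy conservation, ½mv² = mgh
h = v²/(2g) = 3.96²/(2 × 9.8) = 0.8001 m

h = 0.800 m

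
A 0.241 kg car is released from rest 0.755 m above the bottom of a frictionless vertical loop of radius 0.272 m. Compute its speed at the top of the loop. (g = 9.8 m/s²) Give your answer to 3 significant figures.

v = 2.03 m/s

Energy conservation: mgh = ½mv_top² + mg(2r)
v_top² = 2g(h − 2r) = 2(9.8)(0.755 − 0.5440) = 4.136
v_top = 2.034 m/s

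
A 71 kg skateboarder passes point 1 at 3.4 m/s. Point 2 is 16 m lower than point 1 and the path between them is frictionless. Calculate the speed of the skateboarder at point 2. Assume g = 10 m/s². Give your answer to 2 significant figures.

Mechanical energy is conserved (no friction): ½mv₀² + mgh = ½mv²
v² = v₀² + 2gh = (3.4)² + 2(10)(16) = 331.56
v = √331.56 = 18.21 m/s

v = 18 m/s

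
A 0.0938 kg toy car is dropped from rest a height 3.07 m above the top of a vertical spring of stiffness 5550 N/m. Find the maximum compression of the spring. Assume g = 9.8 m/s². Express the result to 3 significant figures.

Take the reference level at the top of the uncompressed spring. At max compression the car has fallen H + x and is momentarily at rest:
mg(H + x) = ½kx²
½(5550)x² − (0.0938)(9.8)x − (0.0938)(9.8)(3.07) = 0
2775x² − 0.9192x − 2.822 = 0
x = [0.9192 + √(0.8450 + 31325)]/(2 × 2775) = 0.03206 m

x = 0.0321 m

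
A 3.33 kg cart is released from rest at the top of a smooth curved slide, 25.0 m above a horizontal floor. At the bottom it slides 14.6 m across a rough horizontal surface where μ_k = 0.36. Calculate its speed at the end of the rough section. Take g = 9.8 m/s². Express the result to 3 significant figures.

Energy at the top = energy at the end + work done against friction:
mgh = ½mv² + μ_k m g d
W_f = μ_k mg d = (0.36)(3.33)(9.8)(14.6) = 171.5 J
½mv² = mgh − W_f = 815.85 − 171.5 = 644.33 J
v = √(2 × 644.33/3.33) = 19.67 m/s

v = 19.7 m/s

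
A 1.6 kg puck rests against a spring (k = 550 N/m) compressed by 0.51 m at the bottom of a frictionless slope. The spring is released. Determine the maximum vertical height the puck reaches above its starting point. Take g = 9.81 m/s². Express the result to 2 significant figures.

At maximum height the puck is at rest, so ½kx² = mgh
h = kx²/(2mg) = (550)(0.51)²/(2 × 1.6 × 9.81) = 4.557 m

h = 4.6 m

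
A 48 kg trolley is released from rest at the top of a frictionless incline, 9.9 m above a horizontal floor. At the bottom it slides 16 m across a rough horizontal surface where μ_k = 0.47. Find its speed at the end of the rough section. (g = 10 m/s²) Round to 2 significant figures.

Energy at the top = energy at the end + work done against friction:
mgh = ½mv² + μ_k m g d
W_f = μ_k mg d = (0.47)(48)(10)(16) = 3610 J
½mv² = mgh − W_f = 4752.0 − 3610 = 1142.4 J
v = √(2 × 1142.4/48) = 6.899 m/s

v = 6.9 m/s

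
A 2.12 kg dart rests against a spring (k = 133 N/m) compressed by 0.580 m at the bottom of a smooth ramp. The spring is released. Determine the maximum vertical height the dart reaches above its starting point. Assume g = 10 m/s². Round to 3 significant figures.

All spring PE becomes gravitational PE at the highest point: ½kx² = mgh
h = kx²/(2mg) = (133)(0.580)²/(2 × 2.12 × 10) = 1.055 m

h = 1.06 m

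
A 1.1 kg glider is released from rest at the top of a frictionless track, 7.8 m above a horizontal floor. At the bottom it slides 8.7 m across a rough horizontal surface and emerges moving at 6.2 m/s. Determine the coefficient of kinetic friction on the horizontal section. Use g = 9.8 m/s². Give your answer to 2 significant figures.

μ_k = 0.67

Energy bookkeeping (friction removes W_f = μ_k N d):
mgh = ½mv² + μ_k m g d
mgh = 84.084 J; ½mv² = 21.142 J
W_f = 84.084 − 21.142 = 62.94 J
μ_k = W_f/(mg·d) = 62.94/(10.78 × 8.7) = 0.6711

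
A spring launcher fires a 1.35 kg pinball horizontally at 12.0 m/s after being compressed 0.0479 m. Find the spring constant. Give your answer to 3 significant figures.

k = 84700 N/m

Energy stored in the spring equals the launch KE: ½kx² = ½mv²
k = mv²/x² = (1.35)(12.0)²/(0.0479)² = 84728 N/m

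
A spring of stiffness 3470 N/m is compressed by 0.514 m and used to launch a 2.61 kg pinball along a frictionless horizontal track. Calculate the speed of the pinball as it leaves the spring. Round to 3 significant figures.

Conservation of energy: ½kx² = ½mv²
v = x√(k/m) = 0.514 × √(3470/2.61) = 18.74 m/s

v = 18.7 m/s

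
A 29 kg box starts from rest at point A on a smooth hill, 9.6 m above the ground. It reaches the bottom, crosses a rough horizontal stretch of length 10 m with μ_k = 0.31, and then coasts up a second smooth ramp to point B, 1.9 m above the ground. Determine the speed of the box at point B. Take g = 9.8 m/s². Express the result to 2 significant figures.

Energy at A: mgh₁ = (29)(9.8)(9.6) = 2728.3 J
Friction loss: W_f = μ_k mg d = 881.0 J
At B: ½mv² + mgh₂ = mgh₁ − W_f
½mv² = 2728.3 − 881.0 − 539.98 = 1307.3 J
v = √(2 × 1307.3/29) = 9.495 m/s

v = 9.5 m/s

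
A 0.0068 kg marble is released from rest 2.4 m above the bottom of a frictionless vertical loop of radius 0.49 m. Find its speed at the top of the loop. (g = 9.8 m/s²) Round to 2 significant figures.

Energy conservation: mgh = ½mv_top² + mg(2r)
v_top² = 2g(h − 2r) = 2(9.8)(2.4 − 0.9800) = 27.83
v_top = 5.276 m/s

v = 5.3 m/s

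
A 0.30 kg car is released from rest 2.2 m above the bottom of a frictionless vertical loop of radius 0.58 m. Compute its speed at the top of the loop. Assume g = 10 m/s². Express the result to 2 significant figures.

v = 4.6 m/s

Energy conservation: mgh = ½mv_top² + mg(2r)
v_top² = 2g(h − 2r) = 2(10)(2.2 − 1.160) = 20.80
v_top = 4.561 m/s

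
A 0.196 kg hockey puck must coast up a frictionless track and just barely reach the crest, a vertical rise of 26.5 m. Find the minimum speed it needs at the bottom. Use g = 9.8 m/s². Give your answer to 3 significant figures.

v = 22.8 m/s

At the top it is momentarily at rest, so all KE converts to PE: ½mv² = mgh
v = √(2gh) = √(2 × 9.8 × 26.5) = 22.79 m/s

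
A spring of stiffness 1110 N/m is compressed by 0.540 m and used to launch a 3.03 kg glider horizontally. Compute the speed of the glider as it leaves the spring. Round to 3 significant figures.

Conservation of energy: ½kx² = ½mv²
v = x√(k/m) = 0.540 × √(1110/3.03) = 10.34 m/s

v = 10.3 m/s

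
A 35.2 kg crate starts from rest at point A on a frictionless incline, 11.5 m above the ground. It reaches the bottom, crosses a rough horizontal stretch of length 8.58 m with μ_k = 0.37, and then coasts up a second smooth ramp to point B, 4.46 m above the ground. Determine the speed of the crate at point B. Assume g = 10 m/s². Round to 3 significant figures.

v = 8.79 m/s

Energy at A: mgh₁ = (35.2)(10)(11.5) = 4048.0 J
Friction loss: W_f = μ_k mg d = 1117 J
At B: ½mv² + mgh₂ = mgh₁ − W_f
½mv² = 4048.0 − 1117 − 1569.9 = 1360.6 J
v = √(2 × 1360.6/35.2) = 8.792 m/s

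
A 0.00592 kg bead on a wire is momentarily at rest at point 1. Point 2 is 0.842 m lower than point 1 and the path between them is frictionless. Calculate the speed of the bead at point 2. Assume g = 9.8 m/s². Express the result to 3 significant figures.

By conservation of mechanical energy, mgh = ½mv²
v = √(2gh) = √(2 × 9.8 × 0.842) = √16.503 = 4.062 m/s

v = 4.06 m/s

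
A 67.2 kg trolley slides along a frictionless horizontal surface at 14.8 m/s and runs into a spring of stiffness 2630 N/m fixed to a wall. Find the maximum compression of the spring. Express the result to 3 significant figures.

At max compression the trolley is momentarily at rest: ½mv² = ½kx²
x = v√(m/k) = 14.8 × √(67.2/2630) = 2.366 m

x = 2.37 m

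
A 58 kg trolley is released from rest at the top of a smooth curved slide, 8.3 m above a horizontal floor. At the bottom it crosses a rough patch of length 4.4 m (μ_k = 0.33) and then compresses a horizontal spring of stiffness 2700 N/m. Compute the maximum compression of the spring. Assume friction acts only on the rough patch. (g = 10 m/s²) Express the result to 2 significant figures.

Initial energy: E₁ = mgh = (58)(10)(8.3) = 4814.0 J
Friction removes W_f = μ_k mg d = (0.33)(58)(10)(4.4) = 842.2 J
Energy reaching the spring: E = 4814.0 − 842.2 = 3971.8 J
At max compression ½kx² = E ⇒ x = √(2E/k) = √(2 × 3971.8/2700) = 1.715 m

x = 1.7 m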